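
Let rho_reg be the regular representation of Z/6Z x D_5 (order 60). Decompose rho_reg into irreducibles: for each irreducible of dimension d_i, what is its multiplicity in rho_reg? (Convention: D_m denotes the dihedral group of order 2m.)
Each irreducible V_i of dimension d_i appears with multiplicity d_i, i.e. rho_reg = (direct sum over all irreducibles V_i) d_i V_i. The irreducible dimensions for Z/6Z x D_5 are 1, 1, 1, 1, 1, 1, 1, 1, 1, 1, 1, 1, 2, 2, 2, 2, 2, 2, 2, 2, 2, 2, 2, 2: 12 irreducibles of dimension 1, each with multiplicity 1; 12 irreducibles of dimension 2, each with multiplicity 2. Total dimension 12*1*1 + 12*2*2 = 60 = |G|.

Solution. General theorem: in the regular representation of a finite group G, each irreducible appears with multiplicity equal to its dimension. Check: dim(rho_reg) = sum d_i^2 = 1 + 1 + 1 + 1 + 1 + 1 + 1 + 1 + 1 + 1 + 1 + 1 + 4 + 4 + 4 + 4 + 4 + 4 + 4 + 4 + 4 + 4 + 4 + 4 = 60 = |G|.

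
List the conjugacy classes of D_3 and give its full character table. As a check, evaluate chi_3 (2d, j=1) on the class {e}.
Conjugacy classes: {e} of size 1, {r^1, r^2} of size 2, {s, sr, ..., sr^2} of size 3.
Character table:
  irrep \ class              {e} (size 1)  {r^1, r^2} (size 2)  {s, sr, ..., sr^2} (size 3)
  chi_1 (triv)               1             1                    1                          
  chi_2 (sign: r->1, s->-1)  1             1                    -1                         
  chi_3 (2d, j=1)            2             -1                   0                          

Spot check: chi_3 (2d, j=1) on {e} = 2.

Details: D_3 has order 2*3 = 6 with 3 conjugacy classes, hence 3 irreducibles. Sum of squared dims 1 + 1 + 4 = 6 = |G|. Linear characters come from the abelianisation; the 2-dimensional irreps have character r^k -> 2*cos(2*pi*j*k/3), reflections -> 0.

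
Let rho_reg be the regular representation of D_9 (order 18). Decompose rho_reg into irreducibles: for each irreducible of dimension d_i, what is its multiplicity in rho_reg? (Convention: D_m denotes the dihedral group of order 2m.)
Each irreducible V_i of dimension d_i appears with multiplicity d_i, i.e. rho_reg = (direct sum over all irreducibles V_i) d_i V_i. The irreducible dimensions for D_9 are 1, 1, 2, 2, 2, 2: 2 irreducibles of dimension 1, each with multiplicity 1; 4 irreducibles of dimension 2, each with multiplicity 2. Total dimension 2*1*1 + 4*2*2 = 18 = |G|.

Solution. General theorem: in the regular representation of a finite group G, each irreducible appears with multiplicity equal to its dimension. Check: dim(rho_reg) = sum d_i^2 = 1 + 1 + 4 + 4 + 4 + 4 = 18 = |G|.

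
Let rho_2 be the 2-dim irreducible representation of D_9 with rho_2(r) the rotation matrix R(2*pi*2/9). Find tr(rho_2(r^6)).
chi_{rho_2}(r^6) = 2*cos(2*pi*2*6/9) = -1

Working: rho_2(r^6) is rotation by angle 2*pi*2*6/9, whose trace is 2*cos(2*pi*2*6/9) = -1.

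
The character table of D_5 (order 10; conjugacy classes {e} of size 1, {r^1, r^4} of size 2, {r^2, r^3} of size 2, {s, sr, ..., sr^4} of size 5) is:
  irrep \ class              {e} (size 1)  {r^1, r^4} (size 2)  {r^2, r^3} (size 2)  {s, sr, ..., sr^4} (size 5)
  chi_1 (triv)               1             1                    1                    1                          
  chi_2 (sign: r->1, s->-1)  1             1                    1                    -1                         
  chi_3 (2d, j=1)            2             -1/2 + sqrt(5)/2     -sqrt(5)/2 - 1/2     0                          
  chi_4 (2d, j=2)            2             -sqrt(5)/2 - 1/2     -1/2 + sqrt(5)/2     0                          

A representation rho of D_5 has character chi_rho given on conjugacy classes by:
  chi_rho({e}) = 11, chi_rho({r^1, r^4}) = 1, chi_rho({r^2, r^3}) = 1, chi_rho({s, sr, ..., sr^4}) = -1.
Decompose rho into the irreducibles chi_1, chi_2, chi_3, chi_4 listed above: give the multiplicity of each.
Multiplicities: chi_1: 1, chi_2: 2, chi_3: 2, chi_4: 2.

Derivation: Use <chi_rho, chi> = (1/|G|) sum_C |C| * chi_rho(C) * conj(chi(C)) with |G| = 10 for each irreducible chi in the table:
  <chi_rho, chi_1> = (1/10)[1*(11)*conj(1) + 2*(1)*conj(1) + 2*(1)*conj(1) + 5*(-1)*conj(1)]
      = (1/10)[(11) + (2) + (2) + (-5)] = 10/10 = 1
  <chi_rho, chi_2> = (1/10)[1*(11)*conj(1) + 2*(1)*conj(1) + 2*(1)*conj(1) + 5*(-1)*conj(-1)]
      = (1/10)[(11) + (2) + (2) + (5)] = 20/10 = 2
  <chi_rho, chi_3> = (1/10)[1*(11)*conj(2) + 2*(1)*conj(-1/2 + sqrt(5)/2) + 2*(1)*conj(-sqrt(5)/2 - 1/2) + 5*(-1)*conj(0)]
      = (1/10)[(22) + (-1 + sqrt(5)) + (-sqrt(5) - 1) + (0)] = 20/10 = 2
  <chi_rho, chi_4> = (1/10)[1*(11)*conj(2) + 2*(1)*conj(-sqrt(5)/2 - 1/2) + 2*(1)*conj(-1/2 + sqrt(5)/2) + 5*(-1)*conj(0)]
      = (1/10)[(22) + (-sqrt(5) - 1) + (-1 + sqrt(5)) + (0)] = 20/10 = 2
Dimension check: dim(rho) = sum (mult * dim) = 1*1 + 2*1 + 2*2 + 2*2 = 11 = chi_rho(e) = 11.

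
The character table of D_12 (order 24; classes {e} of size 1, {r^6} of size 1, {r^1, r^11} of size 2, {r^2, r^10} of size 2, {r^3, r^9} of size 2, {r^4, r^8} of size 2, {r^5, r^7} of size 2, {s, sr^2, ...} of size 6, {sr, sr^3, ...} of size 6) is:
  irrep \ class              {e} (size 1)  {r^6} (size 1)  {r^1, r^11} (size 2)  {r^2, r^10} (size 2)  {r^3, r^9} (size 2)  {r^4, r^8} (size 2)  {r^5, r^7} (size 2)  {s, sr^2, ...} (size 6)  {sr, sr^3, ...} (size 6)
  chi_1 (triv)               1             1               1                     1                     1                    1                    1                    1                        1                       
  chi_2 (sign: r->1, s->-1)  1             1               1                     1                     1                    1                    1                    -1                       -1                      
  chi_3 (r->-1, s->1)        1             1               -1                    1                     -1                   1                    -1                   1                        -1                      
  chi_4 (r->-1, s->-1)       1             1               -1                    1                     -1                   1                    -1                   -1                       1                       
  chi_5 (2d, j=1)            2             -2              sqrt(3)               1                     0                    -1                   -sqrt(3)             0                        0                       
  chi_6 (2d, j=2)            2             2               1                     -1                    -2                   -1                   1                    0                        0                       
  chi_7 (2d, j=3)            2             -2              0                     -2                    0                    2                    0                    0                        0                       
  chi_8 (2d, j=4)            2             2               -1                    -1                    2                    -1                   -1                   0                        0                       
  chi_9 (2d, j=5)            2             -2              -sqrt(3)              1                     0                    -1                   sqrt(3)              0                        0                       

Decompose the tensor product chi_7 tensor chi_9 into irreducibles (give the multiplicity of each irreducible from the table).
chi_7 tensor chi_9 = chi_6 + chi_8 (all other irreducibles have multiplicity 0).

Solution. The character of a tensor product is the pointwise product (chi_7 * chi_9)(C) = chi_7(C) * chi_9(C):
  {e}: (2)*(2), {r^6}: (-2)*(-2), {r^1, r^11}: (0)*(-sqrt(3)), {r^2, r^10}: (-2)*(1), {r^3, r^9}: (0)*(0), {r^4, r^8}: (2)*(-1), {r^5, r^7}: (0)*(sqrt(3)), {s, sr^2, ...}: (0)*(0), {sr, sr^3, ...}: (0)*(0)
so (chi_7 * chi_9) takes values
  {e} -> 4, {r^6} -> 4, {r^1, r^11} -> 0, {r^2, r^10} -> -2, {r^3, r^9} -> 0, {r^4, r^8} -> -2, {r^5, r^7} -> 0, {s, sr^2, ...} -> 0, {sr, sr^3, ...} -> 0.
Now take the inner product of this character with each irreducible chi from the table, <chi_7*chi_9, chi> = (1/24) sum_C |C| (chi_7*chi_9)(C) conj(chi(C)):
  <chi_7*chi_9, chi_1> = (1/24)[1*(4)*conj(1) + 1*(4)*conj(1) + 2*(0)*conj(1) + 2*(-2)*conj(1) + 2*(0)*conj(1) + 2*(-2)*conj(1) + 2*(0)*conj(1) + 6*(0)*conj(1) + 6*(0)*conj(1)]
      = (1/24)[(4) + (4) + (0) + (-4) + (0) + (-4) + (0) + (0) + (0)] = 0/24 = 0
  <chi_7*chi_9, chi_2> = (1/24)[1*(4)*conj(1) + 1*(4)*conj(1) + 2*(0)*conj(1) + 2*(-2)*conj(1) + 2*(0)*conj(1) + 2*(-2)*conj(1) + 2*(0)*conj(1) + 6*(0)*conj(-1) + 6*(0)*conj(-1)]
      = (1/24)[(4) + (4) + (0) + (-4) + (0) + (-4) + (0) + (0) + (0)] = 0/24 = 0
  <chi_7*chi_9, chi_3> = (1/24)[1*(4)*conj(1) + 1*(4)*conj(1) + 2*(0)*conj(-1) + 2*(-2)*conj(1) + 2*(0)*conj(-1) + 2*(-2)*conj(1) + 2*(0)*conj(-1) + 6*(0)*conj(1) + 6*(0)*conj(-1)]
      = (1/24)[(4) + (4) + (0) + (-4) + (0) + (-4) + (0) + (0) + (0)] = 0/24 = 0
  <chi_7*chi_9, chi_4> = (1/24)[1*(4)*conj(1) + 1*(4)*conj(1) + 2*(0)*conj(-1) + 2*(-2)*conj(1) + 2*(0)*conj(-1) + 2*(-2)*conj(1) + 2*(0)*conj(-1) + 6*(0)*conj(-1) + 6*(0)*conj(1)]
      = (1/24)[(4) + (4) + (0) + (-4) + (0) + (-4) + (0) + (0) + (0)] = 0/24 = 0
  <chi_7*chi_9, chi_5> = (1/24)[1*(4)*conj(2) + 1*(4)*conj(-2) + 2*(0)*conj(sqrt(3)) + 2*(-2)*conj(1) + 2*(0)*conj(0) + 2*(-2)*conj(-1) + 2*(0)*conj(-sqrt(3)) + 6*(0)*conj(0) + 6*(0)*conj(0)]
      = (1/24)[(8) + (-8) + (0) + (-4) + (0) + (4) + (0) + (0) + (0)] = 0/24 = 0
  <chi_7*chi_9, chi_6> = (1/24)[1*(4)*conj(2) + 1*(4)*conj(2) + 2*(0)*conj(1) + 2*(-2)*conj(-1) + 2*(0)*conj(-2) + 2*(-2)*conj(-1) + 2*(0)*conj(1) + 6*(0)*conj(0) + 6*(0)*conj(0)]
      = (1/24)[(8) + (8) + (0) + (4) + (0) + (4) + (0) + (0) + (0)] = 24/24 = 1
  <chi_7*chi_9, chi_7> = (1/24)[1*(4)*conj(2) + 1*(4)*conj(-2) + 2*(0)*conj(0) + 2*(-2)*conj(-2) + 2*(0)*conj(0) + 2*(-2)*conj(2) + 2*(0)*conj(0) + 6*(0)*conj(0) + 6*(0)*conj(0)]
      = (1/24)[(8) + (-8) + (0) + (8) + (0) + (-8) + (0) + (0) + (0)] = 0/24 = 0
  <chi_7*chi_9, chi_8> = (1/24)[1*(4)*conj(2) + 1*(4)*conj(2) + 2*(0)*conj(-1) + 2*(-2)*conj(-1) + 2*(0)*conj(2) + 2*(-2)*conj(-1) + 2*(0)*conj(-1) + 6*(0)*conj(0) + 6*(0)*conj(0)]
      = (1/24)[(8) + (8) + (0) + (4) + (0) + (4) + (0) + (0) + (0)] = 24/24 = 1
  <chi_7*chi_9, chi_9> = (1/24)[1*(4)*conj(2) + 1*(4)*conj(-2) + 2*(0)*conj(-sqrt(3)) + 2*(-2)*conj(1) + 2*(0)*conj(0) + 2*(-2)*conj(-1) + 2*(0)*conj(sqrt(3)) + 6*(0)*conj(0) + 6*(0)*conj(0)]
      = (1/24)[(8) + (-8) + (0) + (-4) + (0) + (4) + (0) + (0) + (0)] = 0/24 = 0
Hence the multiplicities are chi_6: 1, chi_8: 1. Dimension check: dim(chi_7)*dim(chi_9) = 2*2 = 4 and sum (mult * dim) = 1*2 + 1*2 = 4.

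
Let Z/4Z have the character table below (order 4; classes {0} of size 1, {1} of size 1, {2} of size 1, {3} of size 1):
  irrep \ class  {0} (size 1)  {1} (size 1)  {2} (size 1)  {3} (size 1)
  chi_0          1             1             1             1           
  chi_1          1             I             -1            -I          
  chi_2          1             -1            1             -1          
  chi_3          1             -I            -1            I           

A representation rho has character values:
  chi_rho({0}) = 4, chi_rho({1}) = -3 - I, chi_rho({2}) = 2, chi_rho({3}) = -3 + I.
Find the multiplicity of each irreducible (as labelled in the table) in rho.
Multiplicities: chi_0: 0, chi_1: 0, chi_2: 3, chi_3: 1.

Solution. Use <chi_rho, chi> = (1/|G|) sum_C |C| * chi_rho(C) * conj(chi(C)) with |G| = 4 for each irreducible chi in the table:
  <chi_rho, chi_0> = (1/4)[1*(4)*conj(1) + 1*(-3 - I)*conj(1) + 1*(2)*conj(1) + 1*(-3 + I)*conj(1)]
      = (1/4)[(4) + (-3 - I) + (2) + (-3 + I)] = 0/4 = 0
  <chi_rho, chi_1> = (1/4)[1*(4)*conj(1) + 1*(-3 - I)*conj(I) + 1*(2)*conj(-1) + 1*(-3 + I)*conj(-I)]
      = (1/4)[(4) + (-1 + 3*I) + (-2) + (-1 - 3*I)] = 0/4 = 0
  <chi_rho, chi_2> = (1/4)[1*(4)*conj(1) + 1*(-3 - I)*conj(-1) + 1*(2)*conj(1) + 1*(-3 + I)*conj(-1)]
      = (1/4)[(4) + (3 + I) + (2) + (3 - I)] = 12/4 = 3
  <chi_rho, chi_3> = (1/4)[1*(4)*conj(1) + 1*(-3 - I)*conj(-I) + 1*(2)*conj(-1) + 1*(-3 + I)*conj(I)]
      = (1/4)[(4) + (1 - 3*I) + (-2) + (1 + 3*I)] = 4/4 = 1
(Exp terms are combined using exp(i*s)*conj(exp(i*t)) = exp(i*(s-t)), and sums of them are collapsed using the identity that for every m > 1 the m distinct m-th roots of unity sum to 0, e.g. 1 + exp(2*I*pi/3) + exp(-2*I*pi/3) = 0.)
Dimension check: dim(rho) = sum (mult * dim) = 0*1 + 0*1 + 3*1 + 1*1 = 4 = chi_rho(e) = 4.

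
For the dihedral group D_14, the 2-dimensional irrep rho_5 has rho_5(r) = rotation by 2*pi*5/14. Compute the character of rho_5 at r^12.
chi_{rho_5}(r^12) = 2*cos(2*pi*5*12/14) = -2*cos(3*pi/7)

Working: rho_5(r^12) is rotation by angle 2*pi*5*12/14, whose trace is 2*cos(2*pi*5*12/14) = -2*cos(3*pi/7).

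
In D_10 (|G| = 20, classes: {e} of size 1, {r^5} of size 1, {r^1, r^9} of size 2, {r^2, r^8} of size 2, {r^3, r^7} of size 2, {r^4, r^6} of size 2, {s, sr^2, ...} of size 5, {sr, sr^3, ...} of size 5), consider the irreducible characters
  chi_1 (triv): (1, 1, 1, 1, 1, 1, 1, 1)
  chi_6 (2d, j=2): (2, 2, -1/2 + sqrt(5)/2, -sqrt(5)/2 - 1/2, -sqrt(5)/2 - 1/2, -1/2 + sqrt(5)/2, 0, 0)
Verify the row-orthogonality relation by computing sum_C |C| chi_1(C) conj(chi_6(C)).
Sum = 0; so <chi_1, chi_6> = 0 (distinct irreducibles are orthogonal).

Why: Compute term by term over conjugacy classes (|C| * chi_1(C) * conj(chi_6(C))):
  1*(1)*conj(2) + 1*(1)*conj(2) + 2*(1)*conj(-1/2 + sqrt(5)/2) + 2*(1)*conj(-sqrt(5)/2 - 1/2) + 2*(1)*conj(-sqrt(5)/2 - 1/2) + 2*(1)*conj(-1/2 + sqrt(5)/2) + 5*(1)*conj(0) + 5*(1)*conj(0)
  = (2) + (2) + (-1 + sqrt(5)) + (-sqrt(5) - 1) + (-sqrt(5) - 1) + (-1 + sqrt(5)) + (0) + (0)
  = 0.
Dividing by |G| = 20 gives 0/20 = 0, matching the row-orthogonality relation <chi_1, chi_6> = [chi_1 = chi_6].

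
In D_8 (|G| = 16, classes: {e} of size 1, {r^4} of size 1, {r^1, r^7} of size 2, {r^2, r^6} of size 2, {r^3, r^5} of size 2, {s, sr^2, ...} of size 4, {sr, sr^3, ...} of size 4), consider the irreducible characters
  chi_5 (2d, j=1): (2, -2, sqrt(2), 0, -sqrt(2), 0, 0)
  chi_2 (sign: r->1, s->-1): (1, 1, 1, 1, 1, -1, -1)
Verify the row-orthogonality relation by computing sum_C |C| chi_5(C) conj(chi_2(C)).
Sum = 0; so <chi_5, chi_2> = 0 (distinct irreducibles are orthogonal).

Reasoning: Compute term by term over conjugacy classes (|C| * chi_5(C) * conj(chi_2(C))):
  1*(2)*conj(1) + 1*(-2)*conj(1) + 2*(sqrt(2))*conj(1) + 2*(0)*conj(1) + 2*(-sqrt(2))*conj(1) + 4*(0)*conj(-1) + 4*(0)*conj(-1)
  = (2) + (-2) + (2*sqrt(2)) + (0) + (-2*sqrt(2)) + (0) + (0)
  = 0.
Dividing by |G| = 16 gives 0/16 = 0, matching the row-orthogonality relation <chi_5, chi_2> = [chi_5 = chi_2].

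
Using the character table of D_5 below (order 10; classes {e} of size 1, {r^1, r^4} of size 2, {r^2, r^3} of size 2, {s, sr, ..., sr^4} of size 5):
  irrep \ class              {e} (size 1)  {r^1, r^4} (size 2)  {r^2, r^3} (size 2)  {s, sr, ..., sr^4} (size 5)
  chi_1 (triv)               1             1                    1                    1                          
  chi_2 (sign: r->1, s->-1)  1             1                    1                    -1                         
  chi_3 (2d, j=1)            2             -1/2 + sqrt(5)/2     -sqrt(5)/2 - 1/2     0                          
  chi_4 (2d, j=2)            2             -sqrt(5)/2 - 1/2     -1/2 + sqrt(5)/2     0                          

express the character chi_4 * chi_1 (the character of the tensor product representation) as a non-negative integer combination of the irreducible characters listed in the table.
chi_4 tensor chi_1 = chi_4 (all other irreducibles have multiplicity 0).

Argument: The character of a tensor product is the pointwise product (chi_4 * chi_1)(C) = chi_4(C) * chi_1(C):
  {e}: (2)*(1), {r^1, r^4}: (-sqrt(5)/2 - 1/2)*(1), {r^2, r^3}: (-1/2 + sqrt(5)/2)*(1), {s, sr, ..., sr^4}: (0)*(1)
so (chi_4 * chi_1) takes values
  {e} -> 2, {r^1, r^4} -> -sqrt(5)/2 - 1/2, {r^2, r^3} -> -1/2 + sqrt(5)/2, {s, sr, ..., sr^4} -> 0.
Now take the inner product of this character with each irreducible chi from the table, <chi_4*chi_1, chi> = (1/10) sum_C |C| (chi_4*chi_1)(C) conj(chi(C)):
  <chi_4*chi_1, chi_1> = (1/10)[1*(2)*conj(1) + 2*(-sqrt(5)/2 - 1/2)*conj(1) + 2*(-1/2 + sqrt(5)/2)*conj(1) + 5*(0)*conj(1)]
      = (1/10)[(2) + (-sqrt(5) - 1) + (-1 + sqrt(5)) + (0)] = 0/10 = 0
  <chi_4*chi_1, chi_2> = (1/10)[1*(2)*conj(1) + 2*(-sqrt(5)/2 - 1/2)*conj(1) + 2*(-1/2 + sqrt(5)/2)*conj(1) + 5*(0)*conj(-1)]
      = (1/10)[(2) + (-sqrt(5) - 1) + (-1 + sqrt(5)) + (0)] = 0/10 = 0
  <chi_4*chi_1, chi_3> = (1/10)[1*(2)*conj(2) + 2*(-sqrt(5)/2 - 1/2)*conj(-1/2 + sqrt(5)/2) + 2*(-1/2 + sqrt(5)/2)*conj(-sqrt(5)/2 - 1/2) + 5*(0)*conj(0)]
      = (1/10)[(4) + (-2) + (-2) + (0)] = 0/10 = 0
  <chi_4*chi_1, chi_4> = (1/10)[1*(2)*conj(2) + 2*(-sqrt(5)/2 - 1/2)*conj(-sqrt(5)/2 - 1/2) + 2*(-1/2 + sqrt(5)/2)*conj(-1/2 + sqrt(5)/2) + 5*(0)*conj(0)]
      = (1/10)[(4) + (sqrt(5) + 3) + (3 - sqrt(5)) + (0)] = 10/10 = 1
Hence the multiplicities are chi_4: 1. Dimension check: dim(chi_4)*dim(chi_1) = 2*1 = 2 and sum (mult * dim) = 1*2 = 2.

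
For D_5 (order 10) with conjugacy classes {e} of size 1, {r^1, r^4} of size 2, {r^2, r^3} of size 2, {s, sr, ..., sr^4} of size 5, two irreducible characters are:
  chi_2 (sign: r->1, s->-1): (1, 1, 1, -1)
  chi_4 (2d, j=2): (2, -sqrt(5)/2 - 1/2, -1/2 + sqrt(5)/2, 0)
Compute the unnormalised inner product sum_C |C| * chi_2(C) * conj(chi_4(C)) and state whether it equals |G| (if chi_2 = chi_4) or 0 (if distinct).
Sum = 0; so <chi_2, chi_4> = 0 (distinct irreducibles are orthogonal).

Why: Compute term by term over conjugacy classes (|C| * chi_2(C) * conj(chi_4(C))):
  1*(1)*conj(2) + 2*(1)*conj(-sqrt(5)/2 - 1/2) + 2*(1)*conj(-1/2 + sqrt(5)/2) + 5*(-1)*conj(0)
  = (2) + (-sqrt(5) - 1) + (-1 + sqrt(5)) + (0)
  = 0.
Dividing by |G| = 10 gives 0/10 = 0, matching the row-orthogonality relation <chi_2, chi_4> = [chi_2 = chi_4].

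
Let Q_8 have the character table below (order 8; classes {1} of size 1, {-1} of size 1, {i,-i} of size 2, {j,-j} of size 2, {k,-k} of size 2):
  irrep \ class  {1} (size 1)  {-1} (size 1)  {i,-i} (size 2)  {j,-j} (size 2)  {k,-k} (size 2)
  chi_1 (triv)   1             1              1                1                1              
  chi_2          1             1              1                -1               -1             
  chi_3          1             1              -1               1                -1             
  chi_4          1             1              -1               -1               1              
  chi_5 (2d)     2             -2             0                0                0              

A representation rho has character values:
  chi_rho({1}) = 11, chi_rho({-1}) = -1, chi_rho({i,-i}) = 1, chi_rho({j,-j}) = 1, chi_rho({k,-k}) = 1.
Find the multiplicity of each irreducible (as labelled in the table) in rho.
Multiplicities: chi_1: 2, chi_2: 1, chi_3: 1, chi_4: 1, chi_5: 3.

Reasoning: Use <chi_rho, chi> = (1/|G|) sum_C |C| * chi_rho(C) * conj(chi(C)) with |G| = 8 for each irreducible chi in the table:
  <chi_rho, chi_1> = (1/8)[1*(11)*conj(1) + 1*(-1)*conj(1) + 2*(1)*conj(1) + 2*(1)*conj(1) + 2*(1)*conj(1)]
      = (1/8)[(11) + (-1) + (2) + (2) + (2)] = 16/8 = 2
  <chi_rho, chi_2> = (1/8)[1*(11)*conj(1) + 1*(-1)*conj(1) + 2*(1)*conj(1) + 2*(1)*conj(-1) + 2*(1)*conj(-1)]
      = (1/8)[(11) + (-1) + (2) + (-2) + (-2)] = 8/8 = 1
  <chi_rho, chi_3> = (1/8)[1*(11)*conj(1) + 1*(-1)*conj(1) + 2*(1)*conj(-1) + 2*(1)*conj(1) + 2*(1)*conj(-1)]
      = (1/8)[(11) + (-1) + (-2) + (2) + (-2)] = 8/8 = 1
  <chi_rho, chi_4> = (1/8)[1*(11)*conj(1) + 1*(-1)*conj(1) + 2*(1)*conj(-1) + 2*(1)*conj(-1) + 2*(1)*conj(1)]
      = (1/8)[(11) + (-1) + (-2) + (-2) + (2)] = 8/8 = 1
  <chi_rho, chi_5> = (1/8)[1*(11)*conj(2) + 1*(-1)*conj(-2) + 2*(1)*conj(0) + 2*(1)*conj(0) + 2*(1)*conj(0)]
      = (1/8)[(22) + (2) + (0) + (0) + (0)] = 24/8 = 3
Dimension check: dim(rho) = sum (mult * dim) = 2*1 + 1*1 + 1*1 + 1*1 + 3*2 = 11 = chi_rho(e) = 11.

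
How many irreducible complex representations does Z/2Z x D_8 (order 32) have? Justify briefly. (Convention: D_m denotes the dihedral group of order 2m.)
14

Details: The number of irreducible complex representations of a finite group equals its number of conjugacy classes. For a direct product, #classes(G x H) = #classes(G) * #classes(H). Z/2Z has 2 classes (abelian), D_8 has 7 classes, so 2 * 7 = 14, so Z/2Z x D_8 (order 32) has exactly 14 irreducible complex representations.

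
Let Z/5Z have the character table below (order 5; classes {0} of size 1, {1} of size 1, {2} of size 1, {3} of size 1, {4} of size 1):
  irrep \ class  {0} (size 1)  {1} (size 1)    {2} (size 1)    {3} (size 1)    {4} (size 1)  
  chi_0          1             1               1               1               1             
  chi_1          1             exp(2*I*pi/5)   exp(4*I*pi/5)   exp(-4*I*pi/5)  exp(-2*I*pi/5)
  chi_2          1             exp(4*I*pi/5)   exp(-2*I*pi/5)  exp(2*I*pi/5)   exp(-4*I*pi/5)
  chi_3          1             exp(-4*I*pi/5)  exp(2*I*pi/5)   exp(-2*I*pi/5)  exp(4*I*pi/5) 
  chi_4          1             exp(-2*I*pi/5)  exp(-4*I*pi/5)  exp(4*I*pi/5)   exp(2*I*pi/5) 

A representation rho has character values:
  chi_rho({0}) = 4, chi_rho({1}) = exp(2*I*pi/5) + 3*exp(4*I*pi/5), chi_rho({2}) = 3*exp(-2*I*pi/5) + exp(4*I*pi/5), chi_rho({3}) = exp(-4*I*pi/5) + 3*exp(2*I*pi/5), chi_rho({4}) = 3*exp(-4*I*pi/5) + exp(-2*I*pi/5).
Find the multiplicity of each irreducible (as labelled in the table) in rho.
Multiplicities: chi_0: 0, chi_1: 1, chi_2: 3, chi_3: 0, chi_4: 0.

Solution. Use <chi_rho, chi> = (1/|G|) sum_C |C| * chi_rho(C) * conj(chi(C)) with |G| = 5 for each irreducible chi in the table:
  <chi_rho, chi_0> = (1/5)[1*(4)*conj(1) + 1*(exp(2*I*pi/5) + 3*exp(4*I*pi/5))*conj(1) + 1*(3*exp(-2*I*pi/5) + exp(4*I*pi/5))*conj(1) + 1*(exp(-4*I*pi/5) + 3*exp(2*I*pi/5))*conj(1) + 1*(3*exp(-4*I*pi/5) + exp(-2*I*pi/5))*conj(1)]
      = (1/5)[(4) + (exp(2*I*pi/5) + 3*exp(4*I*pi/5)) + (3*exp(-2*I*pi/5) + exp(4*I*pi/5)) + (exp(-4*I*pi/5) + 3*exp(2*I*pi/5)) + (3*exp(-4*I*pi/5) + exp(-2*I*pi/5))] = 0/5 = 0
  <chi_rho, chi_1> = (1/5)[1*(4)*conj(1) + 1*(exp(2*I*pi/5) + 3*exp(4*I*pi/5))*conj(exp(2*I*pi/5)) + 1*(3*exp(-2*I*pi/5) + exp(4*I*pi/5))*conj(exp(4*I*pi/5)) + 1*(exp(-4*I*pi/5) + 3*exp(2*I*pi/5))*conj(exp(-4*I*pi/5)) + 1*(3*exp(-4*I*pi/5) + exp(-2*I*pi/5))*conj(exp(-2*I*pi/5))]
      = (1/5)[(4) + (1 + 3*exp(2*I*pi/5)) + (1 + 3*exp(4*I*pi/5)) + (1 + 3*exp(-4*I*pi/5)) + (1 + 3*exp(-2*I*pi/5))] = 5/5 = 1
  <chi_rho, chi_2> = (1/5)[1*(4)*conj(1) + 1*(exp(2*I*pi/5) + 3*exp(4*I*pi/5))*conj(exp(4*I*pi/5)) + 1*(3*exp(-2*I*pi/5) + exp(4*I*pi/5))*conj(exp(-2*I*pi/5)) + 1*(exp(-4*I*pi/5) + 3*exp(2*I*pi/5))*conj(exp(2*I*pi/5)) + 1*(3*exp(-4*I*pi/5) + exp(-2*I*pi/5))*conj(exp(-4*I*pi/5))]
      = (1/5)[(4) + (3 + exp(-2*I*pi/5)) + (3 + exp(-4*I*pi/5)) + (3 + exp(4*I*pi/5)) + (3 + exp(2*I*pi/5))] = 15/5 = 3
  <chi_rho, chi_3> = (1/5)[1*(4)*conj(1) + 1*(exp(2*I*pi/5) + 3*exp(4*I*pi/5))*conj(exp(-4*I*pi/5)) + 1*(3*exp(-2*I*pi/5) + exp(4*I*pi/5))*conj(exp(2*I*pi/5)) + 1*(exp(-4*I*pi/5) + 3*exp(2*I*pi/5))*conj(exp(-2*I*pi/5)) + 1*(3*exp(-4*I*pi/5) + exp(-2*I*pi/5))*conj(exp(4*I*pi/5))]
      = (1/5)[(4) + (3*exp(-2*I*pi/5) + exp(-4*I*pi/5)) + (3*exp(-4*I*pi/5) + exp(2*I*pi/5)) + (exp(-2*I*pi/5) + 3*exp(4*I*pi/5)) + (exp(4*I*pi/5) + 3*exp(2*I*pi/5))] = 0/5 = 0
  <chi_rho, chi_4> = (1/5)[1*(4)*conj(1) + 1*(exp(2*I*pi/5) + 3*exp(4*I*pi/5))*conj(exp(-2*I*pi/5)) + 1*(3*exp(-2*I*pi/5) + exp(4*I*pi/5))*conj(exp(-4*I*pi/5)) + 1*(exp(-4*I*pi/5) + 3*exp(2*I*pi/5))*conj(exp(4*I*pi/5)) + 1*(3*exp(-4*I*pi/5) + exp(-2*I*pi/5))*conj(exp(2*I*pi/5))]
      = (1/5)[(4) + (3*exp(-4*I*pi/5) + exp(4*I*pi/5)) + (exp(-2*I*pi/5) + 3*exp(2*I*pi/5)) + (3*exp(-2*I*pi/5) + exp(2*I*pi/5)) + (exp(-4*I*pi/5) + 3*exp(4*I*pi/5))] = 0/5 = 0
(Exp terms are combined using exp(i*s)*conj(exp(i*t)) = exp(i*(s-t)), and sums of them are collapsed using the identity that for every m > 1 the m distinct m-th roots of unity sum to 0, e.g. 1 + exp(2*I*pi/3) + exp(-2*I*pi/3) = 0.)
Dimension check: dim(rho) = sum (mult * dim) = 0*1 + 1*1 + 3*1 + 0*1 + 0*1 = 4 = chi_rho(e) = 4.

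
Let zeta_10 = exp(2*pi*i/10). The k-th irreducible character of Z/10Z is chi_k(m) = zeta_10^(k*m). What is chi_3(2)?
chi_3(2) = zeta_10^6 = exp(-4*I*pi/5)

Working: chi_3(2) = zeta_10^(3*2) = zeta_10^6. Since zeta_10^10 = 1, this equals zeta_10^6 = exp(2*pi*i*6/10) = exp(-4*I*pi/5).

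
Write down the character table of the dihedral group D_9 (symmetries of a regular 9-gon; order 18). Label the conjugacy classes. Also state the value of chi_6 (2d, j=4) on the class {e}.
Conjugacy classes: {e} of size 1, {r^1, r^8} of size 2, {r^2, r^7} of size 2, {r^3, r^6} of size 2, {r^4, r^5} of size 2, {s, sr, ..., sr^8} of size 9.
Character table:
  irrep \ class              {e} (size 1)  {r^1, r^8} (size 2)  {r^2, r^7} (size 2)  {r^3, r^6} (size 2)  {r^4, r^5} (size 2)  {s, sr, ..., sr^8} (size 9)
  chi_1 (triv)               1             1                    1                    1                    1                    1                          
  chi_2 (sign: r->1, s->-1)  1             1                    1                    1                    1                    -1                         
  chi_3 (2d, j=1)            2             2*cos(2*pi/9)        2*cos(4*pi/9)        -1                   -2*cos(pi/9)         0                          
  chi_4 (2d, j=2)            2             2*cos(4*pi/9)        -2*cos(pi/9)         -1                   2*cos(2*pi/9)        0                          
  chi_5 (2d, j=3)            2             -1                   -1                   2                    -1                   0                          
  chi_6 (2d, j=4)            2             -2*cos(pi/9)         2*cos(2*pi/9)        -1                   2*cos(4*pi/9)        0                          

Spot check: chi_6 (2d, j=4) on {e} = 2.

Details: D_9 has order 2*9 = 18 with 6 conjugacy classes, hence 6 irreducibles. Sum of squared dims 1 + 1 + 4 + 4 + 4 + 4 = 18 = |G|. Linear characters come from the abelianisation; the 2-dimensional irreps have character r^k -> 2*cos(2*pi*j*k/9), reflections -> 0.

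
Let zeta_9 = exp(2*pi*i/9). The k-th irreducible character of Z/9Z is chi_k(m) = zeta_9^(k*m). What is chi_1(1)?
chi_1(1) = zeta_9^1 = exp(2*I*pi/9)

Justification: chi_1(1) = zeta_9^(1*1) = zeta_9^1. Since zeta_9^9 = 1, this equals zeta_9^1 = exp(2*pi*i*1/9) = exp(2*I*pi/9).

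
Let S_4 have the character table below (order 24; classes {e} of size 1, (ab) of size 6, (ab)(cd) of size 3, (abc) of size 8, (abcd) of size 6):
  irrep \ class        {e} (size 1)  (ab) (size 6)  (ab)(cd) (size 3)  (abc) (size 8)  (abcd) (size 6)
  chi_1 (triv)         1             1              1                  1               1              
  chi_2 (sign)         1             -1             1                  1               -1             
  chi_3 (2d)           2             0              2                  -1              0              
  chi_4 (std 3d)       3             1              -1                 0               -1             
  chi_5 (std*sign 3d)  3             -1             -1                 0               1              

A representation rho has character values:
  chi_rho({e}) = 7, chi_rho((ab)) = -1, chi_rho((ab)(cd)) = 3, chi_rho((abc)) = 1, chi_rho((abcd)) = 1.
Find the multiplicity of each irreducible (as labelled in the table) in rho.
Multiplicities: chi_1: 1, chi_2: 1, chi_3: 1, chi_4: 0, chi_5: 1.

Working: Use <chi_rho, chi> = (1/|G|) sum_C |C| * chi_rho(C) * conj(chi(C)) with |G| = 24 for each irreducible chi in the table:
  <chi_rho, chi_1> = (1/24)[1*(7)*conj(1) + 6*(-1)*conj(1) + 3*(3)*conj(1) + 8*(1)*conj(1) + 6*(1)*conj(1)]
      = (1/24)[(7) + (-6) + (9) + (8) + (6)] = 24/24 = 1
  <chi_rho, chi_2> = (1/24)[1*(7)*conj(1) + 6*(-1)*conj(-1) + 3*(3)*conj(1) + 8*(1)*conj(1) + 6*(1)*conj(-1)]
      = (1/24)[(7) + (6) + (9) + (8) + (-6)] = 24/24 = 1
  <chi_rho, chi_3> = (1/24)[1*(7)*conj(2) + 6*(-1)*conj(0) + 3*(3)*conj(2) + 8*(1)*conj(-1) + 6*(1)*conj(0)]
      = (1/24)[(14) + (0) + (18) + (-8) + (0)] = 24/24 = 1
  <chi_rho, chi_4> = (1/24)[1*(7)*conj(3) + 6*(-1)*conj(1) + 3*(3)*conj(-1) + 8*(1)*conj(0) + 6*(1)*conj(-1)]
      = (1/24)[(21) + (-6) + (-9) + (0) + (-6)] = 0/24 = 0
  <chi_rho, chi_5> = (1/24)[1*(7)*conj(3) + 6*(-1)*conj(-1) + 3*(3)*conj(-1) + 8*(1)*conj(0) + 6*(1)*conj(1)]
      = (1/24)[(21) + (6) + (-9) + (0) + (6)] = 24/24 = 1
Dimension check: dim(rho) = sum (mult * dim) = 1*1 + 1*1 + 1*2 + 0*3 + 1*3 = 7 = chi_rho(e) = 7.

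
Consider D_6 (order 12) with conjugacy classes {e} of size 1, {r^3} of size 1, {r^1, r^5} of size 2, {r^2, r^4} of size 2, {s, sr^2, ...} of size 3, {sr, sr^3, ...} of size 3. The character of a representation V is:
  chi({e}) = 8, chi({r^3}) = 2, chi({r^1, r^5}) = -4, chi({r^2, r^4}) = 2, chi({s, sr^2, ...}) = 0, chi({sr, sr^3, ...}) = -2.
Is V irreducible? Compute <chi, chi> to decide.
Not irreducible (reducible): <chi, chi> = 10 > 1.

Argument: <chi, chi> = (1/|G|) sum_C |C| * |chi(C)|^2 = (1/12)[1*|8|^2 + 1*|2|^2 + 2*|-4|^2 + 2*|2|^2 + 3*|0|^2 + 3*|-2|^2]
  = (1/12)[(64) + (4) + (32) + (8) + (0) + (12)] = 120/12 = 10.
A character is irreducible iff <chi, chi> = 1, so this representation is reducible.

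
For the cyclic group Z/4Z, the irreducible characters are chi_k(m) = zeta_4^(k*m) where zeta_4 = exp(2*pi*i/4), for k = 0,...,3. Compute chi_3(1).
chi_3(1) = zeta_4^3 = -I

chi_3(1) = zeta_4^(3*1) = zeta_4^3. Since zeta_4^4 = 1, this equals zeta_4^3 = exp(2*pi*i*3/4) = -I.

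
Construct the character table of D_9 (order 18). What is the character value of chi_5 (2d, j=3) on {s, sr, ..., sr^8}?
Conjugacy classes: {e} of size 1, {r^1, r^8} of size 2, {r^2, r^7} of size 2, {r^3, r^6} of size 2, {r^4, r^5} of size 2, {s, sr, ..., sr^8} of size 9.
Character table:
  irrep \ class              {e} (size 1)  {r^1, r^8} (size 2)  {r^2, r^7} (size 2)  {r^3, r^6} (size 2)  {r^4, r^5} (size 2)  {s, sr, ..., sr^8} (size 9)
  chi_1 (triv)               1             1                    1                    1                    1                    1                          
  chi_2 (sign: r->1, s->-1)  1             1                    1                    1                    1                    -1                         
  chi_3 (2d, j=1)            2             2*cos(2*pi/9)        2*cos(4*pi/9)        -1                   -2*cos(pi/9)         0                          
  chi_4 (2d, j=2)            2             2*cos(4*pi/9)        -2*cos(pi/9)         -1                   2*cos(2*pi/9)        0                          
  chi_5 (2d, j=3)            2             -1                   -1                   2                    -1                   0                          
  chi_6 (2d, j=4)            2             -2*cos(pi/9)         2*cos(2*pi/9)        -1                   2*cos(4*pi/9)        0                          

Spot check: chi_5 (2d, j=3) on {s, sr, ..., sr^8} = 0.

D_9 has order 2*9 = 18 with 6 conjugacy classes, hence 6 irreducibles. Sum of squared dims 1 + 1 + 4 + 4 + 4 + 4 = 18 = |G|. Linear characters come from the abelianisation; the 2-dimensional irreps have character r^k -> 2*cos(2*pi*j*k/9), reflections -> 0.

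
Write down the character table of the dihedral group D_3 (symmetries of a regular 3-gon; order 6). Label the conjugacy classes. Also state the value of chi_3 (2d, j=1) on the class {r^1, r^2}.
Conjugacy classes: {e} of size 1, {r^1, r^2} of size 2, {s, sr, ..., sr^2} of size 3.
Character table:
  irrep \ class              {e} (size 1)  {r^1, r^2} (size 2)  {s, sr, ..., sr^2} (size 3)
  chi_1 (triv)               1             1                    1                          
  chi_2 (sign: r->1, s->-1)  1             1                    -1                         
  chi_3 (2d, j=1)            2             -1                   0                          

Spot check: chi_3 (2d, j=1) on {r^1, r^2} = -1.

Argument: D_3 has order 2*3 = 6 with 3 conjugacy classes, hence 3 irreducibles. Sum of squared dims 1 + 1 + 4 = 6 = |G|. Linear characters come from the abelianisation; the 2-dimensional irreps have character r^k -> 2*cos(2*pi*j*k/3), reflections -> 0.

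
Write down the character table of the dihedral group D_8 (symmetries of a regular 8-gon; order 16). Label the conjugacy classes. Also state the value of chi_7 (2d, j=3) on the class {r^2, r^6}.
Conjugacy classes: {e} of size 1, {r^4} of size 1, {r^1, r^7} of size 2, {r^2, r^6} of size 2, {r^3, r^5} of size 2, {s, sr^2, ...} of size 4, {sr, sr^3, ...} of size 4.
Character table:
  irrep \ class              {e} (size 1)  {r^4} (size 1)  {r^1, r^7} (size 2)  {r^2, r^6} (size 2)  {r^3, r^5} (size 2)  {s, sr^2, ...} (size 4)  {sr, sr^3, ...} (size 4)
  chi_1 (triv)               1             1               1                    1                    1                    1                        1                       
  chi_2 (sign: r->1, s->-1)  1             1               1                    1                    1                    -1                       -1                      
  chi_3 (r->-1, s->1)        1             1               -1                   1                    -1                   1                        -1                      
  chi_4 (r->-1, s->-1)       1             1               -1                   1                    -1                   -1                       1                       
  chi_5 (2d, j=1)            2             -2              sqrt(2)              0                    -sqrt(2)             0                        0                       
  chi_6 (2d, j=2)            2             2               0                    -2                   0                    0                        0                       
  chi_7 (2d, j=3)            2             -2              -sqrt(2)             0                    sqrt(2)              0                        0                       

Spot check: chi_7 (2d, j=3) on {r^2, r^6} = 0.

Explanation: D_8 has order 2*8 = 16 with 7 conjugacy classes, hence 7 irreducibles. Sum of squared dims 1 + 1 + 1 + 1 + 4 + 4 + 4 = 16 = |G|. Linear characters come from the abelianisation; the 2-dimensional irreps have character r^k -> 2*cos(2*pi*j*k/8), reflections -> 0.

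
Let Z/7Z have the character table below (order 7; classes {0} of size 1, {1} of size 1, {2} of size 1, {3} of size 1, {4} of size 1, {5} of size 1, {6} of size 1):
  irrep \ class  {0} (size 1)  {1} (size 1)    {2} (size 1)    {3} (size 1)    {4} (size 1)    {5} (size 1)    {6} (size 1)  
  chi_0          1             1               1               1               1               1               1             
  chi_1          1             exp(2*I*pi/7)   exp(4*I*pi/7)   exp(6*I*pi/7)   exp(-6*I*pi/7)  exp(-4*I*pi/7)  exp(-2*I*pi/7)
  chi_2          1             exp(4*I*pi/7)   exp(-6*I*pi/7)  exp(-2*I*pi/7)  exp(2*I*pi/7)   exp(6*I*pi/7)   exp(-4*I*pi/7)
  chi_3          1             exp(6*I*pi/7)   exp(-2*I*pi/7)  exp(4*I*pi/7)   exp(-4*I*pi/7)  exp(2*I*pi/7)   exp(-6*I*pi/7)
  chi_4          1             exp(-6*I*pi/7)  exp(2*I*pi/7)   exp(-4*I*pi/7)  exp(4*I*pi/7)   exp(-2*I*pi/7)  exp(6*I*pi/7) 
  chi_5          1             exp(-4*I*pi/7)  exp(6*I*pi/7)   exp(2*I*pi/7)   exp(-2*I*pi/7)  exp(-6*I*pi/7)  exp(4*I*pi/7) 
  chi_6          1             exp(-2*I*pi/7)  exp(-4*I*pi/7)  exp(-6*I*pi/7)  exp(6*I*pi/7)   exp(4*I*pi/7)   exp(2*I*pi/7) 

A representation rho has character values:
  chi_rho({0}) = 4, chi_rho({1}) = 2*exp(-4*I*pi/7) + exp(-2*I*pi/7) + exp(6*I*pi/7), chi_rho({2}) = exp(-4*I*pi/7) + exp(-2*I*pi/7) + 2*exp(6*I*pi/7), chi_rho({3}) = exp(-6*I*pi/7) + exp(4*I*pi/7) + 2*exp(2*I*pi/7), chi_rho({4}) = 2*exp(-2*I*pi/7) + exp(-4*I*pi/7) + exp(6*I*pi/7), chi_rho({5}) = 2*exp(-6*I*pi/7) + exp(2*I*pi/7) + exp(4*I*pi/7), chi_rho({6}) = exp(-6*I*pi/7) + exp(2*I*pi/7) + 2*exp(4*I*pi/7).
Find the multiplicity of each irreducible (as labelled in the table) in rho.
Multiplicities: chi_0: 0, chi_1: 0, chi_2: 0, chi_3: 1, chi_4: 0, chi_5: 2, chi_6: 1.

Solution. Use <chi_rho, chi> = (1/|G|) sum_C |C| * chi_rho(C) * conj(chi(C)) with |G| = 7 for each irreducible chi in the table:
  <chi_rho, chi_0> = (1/7)[1*(4)*conj(1) + 1*(2*exp(-4*I*pi/7) + exp(-2*I*pi/7) + exp(6*I*pi/7))*conj(1) + 1*(exp(-4*I*pi/7) + exp(-2*I*pi/7) + 2*exp(6*I*pi/7))*conj(1) + 1*(exp(-6*I*pi/7) + exp(4*I*pi/7) + 2*exp(2*I*pi/7))*conj(1) + 1*(2*exp(-2*I*pi/7) + exp(-4*I*pi/7) + exp(6*I*pi/7))*conj(1) + 1*(2*exp(-6*I*pi/7) + exp(2*I*pi/7) + exp(4*I*pi/7))*conj(1) + 1*(exp(-6*I*pi/7) + exp(2*I*pi/7) + 2*exp(4*I*pi/7))*conj(1)]
      = (1/7)[(4) + (2*exp(-4*I*pi/7) + exp(-2*I*pi/7) + exp(6*I*pi/7)) + (exp(-4*I*pi/7) + exp(-2*I*pi/7) + 2*exp(6*I*pi/7)) + (exp(-6*I*pi/7) + exp(4*I*pi/7) + 2*exp(2*I*pi/7)) + (2*exp(-2*I*pi/7) + exp(-4*I*pi/7) + exp(6*I*pi/7)) + (2*exp(-6*I*pi/7) + exp(2*I*pi/7) + exp(4*I*pi/7)) + (exp(-6*I*pi/7) + exp(2*I*pi/7) + 2*exp(4*I*pi/7))] = 0/7 = 0
  <chi_rho, chi_1> = (1/7)[1*(4)*conj(1) + 1*(2*exp(-4*I*pi/7) + exp(-2*I*pi/7) + exp(6*I*pi/7))*conj(exp(2*I*pi/7)) + 1*(exp(-4*I*pi/7) + exp(-2*I*pi/7) + 2*exp(6*I*pi/7))*conj(exp(4*I*pi/7)) + 1*(exp(-6*I*pi/7) + exp(4*I*pi/7) + 2*exp(2*I*pi/7))*conj(exp(6*I*pi/7)) + 1*(2*exp(-2*I*pi/7) + exp(-4*I*pi/7) + exp(6*I*pi/7))*conj(exp(-6*I*pi/7)) + 1*(2*exp(-6*I*pi/7) + exp(2*I*pi/7) + exp(4*I*pi/7))*conj(exp(-4*I*pi/7)) + 1*(exp(-6*I*pi/7) + exp(2*I*pi/7) + 2*exp(4*I*pi/7))*conj(exp(-2*I*pi/7))]
      = (1/7)[(4) + (exp(-4*I*pi/7) + 2*exp(-6*I*pi/7) + exp(4*I*pi/7)) + (exp(-6*I*pi/7) + exp(6*I*pi/7) + 2*exp(2*I*pi/7)) + (2*exp(-4*I*pi/7) + exp(-2*I*pi/7) + exp(2*I*pi/7)) + (exp(-2*I*pi/7) + exp(2*I*pi/7) + 2*exp(4*I*pi/7)) + (2*exp(-2*I*pi/7) + exp(-6*I*pi/7) + exp(6*I*pi/7)) + (exp(-4*I*pi/7) + 2*exp(6*I*pi/7) + exp(4*I*pi/7))] = 0/7 = 0
  <chi_rho, chi_2> = (1/7)[1*(4)*conj(1) + 1*(2*exp(-4*I*pi/7) + exp(-2*I*pi/7) + exp(6*I*pi/7))*conj(exp(4*I*pi/7)) + 1*(exp(-4*I*pi/7) + exp(-2*I*pi/7) + 2*exp(6*I*pi/7))*conj(exp(-6*I*pi/7)) + 1*(exp(-6*I*pi/7) + exp(4*I*pi/7) + 2*exp(2*I*pi/7))*conj(exp(-2*I*pi/7)) + 1*(2*exp(-2*I*pi/7) + exp(-4*I*pi/7) + exp(6*I*pi/7))*conj(exp(2*I*pi/7)) + 1*(2*exp(-6*I*pi/7) + exp(2*I*pi/7) + exp(4*I*pi/7))*conj(exp(6*I*pi/7)) + 1*(exp(-6*I*pi/7) + exp(2*I*pi/7) + 2*exp(4*I*pi/7))*conj(exp(-4*I*pi/7))]
      = (1/7)[(4) + (exp(-6*I*pi/7) + exp(2*I*pi/7) + 2*exp(6*I*pi/7)) + (2*exp(-2*I*pi/7) + exp(2*I*pi/7) + exp(4*I*pi/7)) + (exp(-4*I*pi/7) + exp(6*I*pi/7) + 2*exp(4*I*pi/7)) + (2*exp(-4*I*pi/7) + exp(-6*I*pi/7) + exp(4*I*pi/7)) + (exp(-4*I*pi/7) + exp(-2*I*pi/7) + 2*exp(2*I*pi/7)) + (2*exp(-6*I*pi/7) + exp(-2*I*pi/7) + exp(6*I*pi/7))] = 0/7 = 0
  <chi_rho, chi_3> = (1/7)[1*(4)*conj(1) + 1*(2*exp(-4*I*pi/7) + exp(-2*I*pi/7) + exp(6*I*pi/7))*conj(exp(6*I*pi/7)) + 1*(exp(-4*I*pi/7) + exp(-2*I*pi/7) + 2*exp(6*I*pi/7))*conj(exp(-2*I*pi/7)) + 1*(exp(-6*I*pi/7) + exp(4*I*pi/7) + 2*exp(2*I*pi/7))*conj(exp(4*I*pi/7)) + 1*(2*exp(-2*I*pi/7) + exp(-4*I*pi/7) + exp(6*I*pi/7))*conj(exp(-4*I*pi/7)) + 1*(2*exp(-6*I*pi/7) + exp(2*I*pi/7) + exp(4*I*pi/7))*conj(exp(2*I*pi/7)) + 1*(exp(-6*I*pi/7) + exp(2*I*pi/7) + 2*exp(4*I*pi/7))*conj(exp(-6*I*pi/7))]
      = (1/7)[(4) + (1 + exp(6*I*pi/7) + 2*exp(4*I*pi/7)) + (1 + 2*exp(-6*I*pi/7) + exp(-2*I*pi/7)) + (1 + 2*exp(-2*I*pi/7) + exp(4*I*pi/7)) + (1 + exp(-4*I*pi/7) + 2*exp(2*I*pi/7)) + (1 + exp(2*I*pi/7) + 2*exp(6*I*pi/7)) + (1 + 2*exp(-4*I*pi/7) + exp(-6*I*pi/7))] = 7/7 = 1
  <chi_rho, chi_4> = (1/7)[1*(4)*conj(1) + 1*(2*exp(-4*I*pi/7) + exp(-2*I*pi/7) + exp(6*I*pi/7))*conj(exp(-6*I*pi/7)) + 1*(exp(-4*I*pi/7) + exp(-2*I*pi/7) + 2*exp(6*I*pi/7))*conj(exp(2*I*pi/7)) + 1*(exp(-6*I*pi/7) + exp(4*I*pi/7) + 2*exp(2*I*pi/7))*conj(exp(-4*I*pi/7)) + 1*(2*exp(-2*I*pi/7) + exp(-4*I*pi/7) + exp(6*I*pi/7))*conj(exp(4*I*pi/7)) + 1*(2*exp(-6*I*pi/7) + exp(2*I*pi/7) + exp(4*I*pi/7))*conj(exp(-2*I*pi/7)) + 1*(exp(-6*I*pi/7) + exp(2*I*pi/7) + 2*exp(4*I*pi/7))*conj(exp(6*I*pi/7))]
      = (1/7)[(4) + (exp(-2*I*pi/7) + exp(4*I*pi/7) + 2*exp(2*I*pi/7)) + (exp(-4*I*pi/7) + exp(-6*I*pi/7) + 2*exp(4*I*pi/7)) + (exp(-2*I*pi/7) + exp(-6*I*pi/7) + 2*exp(6*I*pi/7)) + (2*exp(-6*I*pi/7) + exp(6*I*pi/7) + exp(2*I*pi/7)) + (2*exp(-4*I*pi/7) + exp(6*I*pi/7) + exp(4*I*pi/7)) + (2*exp(-2*I*pi/7) + exp(-4*I*pi/7) + exp(2*I*pi/7))] = 0/7 = 0
  <chi_rho, chi_5> = (1/7)[1*(4)*conj(1) + 1*(2*exp(-4*I*pi/7) + exp(-2*I*pi/7) + exp(6*I*pi/7))*conj(exp(-4*I*pi/7)) + 1*(exp(-4*I*pi/7) + exp(-2*I*pi/7) + 2*exp(6*I*pi/7))*conj(exp(6*I*pi/7)) + 1*(exp(-6*I*pi/7) + exp(4*I*pi/7) + 2*exp(2*I*pi/7))*conj(exp(2*I*pi/7)) + 1*(2*exp(-2*I*pi/7) + exp(-4*I*pi/7) + exp(6*I*pi/7))*conj(exp(-2*I*pi/7)) + 1*(2*exp(-6*I*pi/7) + exp(2*I*pi/7) + exp(4*I*pi/7))*conj(exp(-6*I*pi/7)) + 1*(exp(-6*I*pi/7) + exp(2*I*pi/7) + 2*exp(4*I*pi/7))*conj(exp(4*I*pi/7))]
      = (1/7)[(4) + (2 + exp(-4*I*pi/7) + exp(2*I*pi/7)) + (2 + exp(6*I*pi/7) + exp(4*I*pi/7)) + (2 + exp(6*I*pi/7) + exp(2*I*pi/7)) + (2 + exp(-2*I*pi/7) + exp(-6*I*pi/7)) + (2 + exp(-4*I*pi/7) + exp(-6*I*pi/7)) + (2 + exp(-2*I*pi/7) + exp(4*I*pi/7))] = 14/7 = 2
  <chi_rho, chi_6> = (1/7)[1*(4)*conj(1) + 1*(2*exp(-4*I*pi/7) + exp(-2*I*pi/7) + exp(6*I*pi/7))*conj(exp(-2*I*pi/7)) + 1*(exp(-4*I*pi/7) + exp(-2*I*pi/7) + 2*exp(6*I*pi/7))*conj(exp(-4*I*pi/7)) + 1*(exp(-6*I*pi/7) + exp(4*I*pi/7) + 2*exp(2*I*pi/7))*conj(exp(-6*I*pi/7)) + 1*(2*exp(-2*I*pi/7) + exp(-4*I*pi/7) + exp(6*I*pi/7))*conj(exp(6*I*pi/7)) + 1*(2*exp(-6*I*pi/7) + exp(2*I*pi/7) + exp(4*I*pi/7))*conj(exp(4*I*pi/7)) + 1*(exp(-6*I*pi/7) + exp(2*I*pi/7) + 2*exp(4*I*pi/7))*conj(exp(2*I*pi/7))]
      = (1/7)[(4) + (1 + 2*exp(-2*I*pi/7) + exp(-6*I*pi/7)) + (1 + 2*exp(-4*I*pi/7) + exp(2*I*pi/7)) + (1 + exp(-4*I*pi/7) + 2*exp(-6*I*pi/7)) + (1 + 2*exp(6*I*pi/7) + exp(4*I*pi/7)) + (1 + exp(-2*I*pi/7) + 2*exp(4*I*pi/7)) + (1 + exp(6*I*pi/7) + 2*exp(2*I*pi/7))] = 7/7 = 1
(Exp terms are combined using exp(i*s)*conj(exp(i*t)) = exp(i*(s-t)), and sums of them are collapsed using the identity that for every m > 1 the m distinct m-th roots of unity sum to 0, e.g. 1 + exp(2*I*pi/3) + exp(-2*I*pi/3) = 0.)
Dimension check: dim(rho) = sum (mult * dim) = 0*1 + 0*1 + 0*1 + 1*1 + 0*1 + 2*1 + 1*1 = 4 = chi_rho(e) = 4.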